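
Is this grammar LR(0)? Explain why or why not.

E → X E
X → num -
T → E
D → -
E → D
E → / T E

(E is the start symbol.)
Augment with E' → E and build the canonical LR(0) collection (I0 = CLOSURE({[E' → . E]}), then GOTO on every symbol after a dot until no new states appear). It has 12 states:
  I0: { [D → . -], [E → . / T E], [E → . D], [E → . X E], [E' → . E], [X → . num -] }  — shift
  I1: { [D → - .] }  — reduce
  I2: { [D → . -], [E → . / T E], [E → . D], [E → . X E], [E → / . T E], [T → . E], [X → . num -] }  — shift
  I3: { [E → D .] }  — reduce
  I4: { [E' → E .] }  — accept
  I5: { [D → . -], [E → . / T E], [E → . D], [E → . X E], [E → X . E], [X → . num -] }  — shift
  I6: { [X → num . -] }  — shift
  I7: { [X → num - .] }  — reduce
  I8: { [E → X E .] }  — reduce
  I9: { [T → E .] }  — reduce
  I10: { [D → . -], [E → . / T E], [E → . D], [E → . X E], [E → / T . E], [X → . num -] }  — shift
  I11: { [E → / T E .] }  — reduce

Every state is either a pure shift/goto state or contains exactly one complete item and nothing to shift — no conflicts. The grammar is LR(0).

Answer: Yes, the grammar is LR(0)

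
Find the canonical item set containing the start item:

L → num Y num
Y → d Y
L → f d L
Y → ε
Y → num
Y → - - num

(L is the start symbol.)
First, augment the grammar with L' → L
I₀ = CLOSURE({ [L' → . L] }):
  [L' → . L] has the dot before L: add [L → . num Y num], [L → . f d L]
No further items can be added.

I₀ = { [L → . f d L], [L → . num Y num], [L' → . L] }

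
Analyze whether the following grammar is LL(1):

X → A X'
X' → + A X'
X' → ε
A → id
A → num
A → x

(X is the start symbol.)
Relevant sets:
  FOLLOW(X') = { $ }

For X':
  PREDICT(X' → '+' A X') = { '+' }
  PREDICT(X' → ε) = { $ }
For A:
  PREDICT(A → id) = { 'id' }
  PREDICT(A → num) = { 'num' }
  PREDICT(A → x) = { 'x' }
X has a single production, so nothing to check there.

All predict sets are disjoint. The grammar IS LL(1).

Answer: Yes, the grammar is LL(1).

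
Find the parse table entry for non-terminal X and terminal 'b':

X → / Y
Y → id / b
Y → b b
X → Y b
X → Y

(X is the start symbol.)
X → Y b, X → Y

To find M[X, 'b'], we find productions for X where 'b' is in the predict set (PREDICT(N → α) = (FIRST(α) \ {ε}) ∪ (FOLLOW(N) if α ⇒* ε)).

Relevant sets:
  FIRST(Y) = { 'b', 'id' }

X → / Y: PREDICT = { '/' }
X → Y b: PREDICT = { 'b', 'id' }
  'b' is in predict set, so this production goes in M[X, 'b']
X → Y: PREDICT = { 'b', 'id' }
  'b' is in predict set, so this production goes in M[X, 'b']

M[X, 'b'] = X → Y b, X → Y  (a multiply-defined cell — the grammar is not LL(1))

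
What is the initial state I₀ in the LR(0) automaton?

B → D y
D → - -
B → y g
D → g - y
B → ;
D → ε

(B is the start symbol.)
{ [B → . ;], [B → . D y], [B → . y g], [B' → . B], [D → . - -], [D → . g - y], [D → .] }

First, augment the grammar with B' → B
I₀ = CLOSURE({ [B' → . B] }):
  [B' → . B] has the dot before B: add [B → . D y], [B → . y g], [B → . ;]
  [B → . D y] has the dot before D: add [D → . - -], [D → . g - y], [D → .]
No further items can be added.

I₀ = { [B → . ;], [B → . D y], [B → . y g], [B' → . B], [D → . - -], [D → . g - y], [D → .] }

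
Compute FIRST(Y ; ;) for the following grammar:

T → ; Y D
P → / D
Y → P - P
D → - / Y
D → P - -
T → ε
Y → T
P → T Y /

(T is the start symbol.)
{ '/', ';' }

FIRST sets of the non-terminals involved (from the grammar, by fixed-point iteration):
  FIRST(Y) = { '/', ';', ε }

To compute FIRST(Y ; ;), process the symbols left to right:
Symbol Y is a non-terminal. Add FIRST(Y) \ {ε} = { '/', ';' }
Y is nullable (ε ∈ FIRST(Y)), continue to the next symbol.
Symbol ; is a terminal. Add ';' and stop.
FIRST(Y ; ;) = { '/', ';' }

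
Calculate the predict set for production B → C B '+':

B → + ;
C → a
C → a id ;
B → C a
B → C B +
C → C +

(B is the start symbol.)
{ 'a' }

PREDICT(B → C B '+') = (FIRST(RHS) \ {ε}) ∪ (FOLLOW(B) if ε ∈ FIRST(RHS), i.e. RHS ⇒* ε)
FIRST(C) = { 'a' }
FIRST(C B '+') = { 'a' }
ε ∉ FIRST(C B '+'), so FOLLOW(B) is not added.
PREDICT(B → C B '+') = { 'a' }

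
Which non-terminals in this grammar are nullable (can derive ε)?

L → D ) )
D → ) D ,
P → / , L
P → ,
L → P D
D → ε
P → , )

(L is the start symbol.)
{ 'D' }

A non-terminal is nullable if it can derive ε (the empty string): either it has an ε-production, or it has a production whose right-hand side consists entirely of nullable non-terminals.

ε-productions: D → ε
So D is immediately nullable.
No further non-terminal can be added: every production for the remaining non-terminals contains a terminal or a non-nullable non-terminal.
Nullable = { 'D' }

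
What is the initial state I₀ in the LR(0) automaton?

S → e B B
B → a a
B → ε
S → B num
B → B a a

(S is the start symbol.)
First, augment the grammar with S' → S
I₀ = CLOSURE({ [S' → . S] }):
  [S' → . S] has the dot before S: add [S → . e B B], [S → . B num]
  [S → . B num] has the dot before B: add [B → . a a], [B → .], [B → . B a a]
No further items can be added.

I₀ = { [B → . B a a], [B → . a a], [B → .], [S → . B num], [S → . e B B], [S' → . S] }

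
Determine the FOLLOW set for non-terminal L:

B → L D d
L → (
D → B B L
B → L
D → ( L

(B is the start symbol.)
In B → L D d: L is followed by D d, add FIRST(D d) \ {ε} = { '(' }
In D → B B L: L is at the end, add FOLLOW(D)
In B → L: L is at the end, add FOLLOW(B)
In D → ( L: L is at the end, add FOLLOW(D)

The FOLLOW sets referred to above (computed the same way, to a fixed point):
  FOLLOW(D) = { 'd' }
  FOLLOW(B) = { $, '(' }

Taking the union: FOLLOW(L) = { $, '(', 'd' }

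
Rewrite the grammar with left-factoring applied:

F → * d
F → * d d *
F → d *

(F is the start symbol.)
Left-factoring transforms A → αβ₁ | αβ₂ into A → αA' and A' → β₁ | β₂
(α is the longest common prefix among the alternatives). Repeat until
no nonterminal has two alternatives with a common prefix.

Round 1: F has alternatives sharing prefix '* d'. Introduce F': F → * d F'
  Add: F' → ε
  Add: F' → d *

No remaining common prefixes — done.

Resulting grammar:
F → * d F'
F' → ε
F' → d *
F → d *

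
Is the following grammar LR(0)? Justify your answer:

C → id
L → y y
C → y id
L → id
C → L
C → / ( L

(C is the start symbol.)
Augment with C' → C and build the canonical LR(0) collection (I0 = CLOSURE({[C' → . C]}), then GOTO on every symbol after a dot until no new states appear). It has 12 states:
  I0: { [C → . / ( L], [C → . L], [C → . id], [C → . y id], [C' → . C], [L → . id], [L → . y y] }  — shift
  I1: { [C → / . ( L] }  — shift
  I2: { [C' → C .] }  — accept
  I3: { [C → L .] }  — reduce
  I4: { [C → id .], [L → id .] }  — 2 reduces
  I5: { [C → y . id], [L → y . y] }  — shift
  I6: { [C → y id .] }  — reduce
  I7: { [L → y y .] }  — reduce
  I8: { [C → / ( . L], [L → . id], [L → . y y] }  — shift
  I9: { [C → / ( L .] }  — reduce
  I10: { [L → id .] }  — reduce
  I11: { [L → y . y] }  — shift

Conflict in state I4:
  Reduce-reduce conflict: [C → id .] and [L → id .]
So the grammar is NOT LR(0).

Answer: No. Reduce-reduce conflict: [C → id .] and [L → id .]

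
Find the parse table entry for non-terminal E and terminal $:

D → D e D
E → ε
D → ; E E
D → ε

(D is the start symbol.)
E → ε

To find M[E, $], we find productions for E where $ is in the predict set (PREDICT(N → α) = (FIRST(α) \ {ε}) ∪ (FOLLOW(N) if α ⇒* ε)).

Relevant sets:
  FOLLOW(E) = { $, 'e' }

E → ε: PREDICT = { $, 'e' }
  $ is in predict set, so this production goes in M[E, $]

M[E, $] = E → ε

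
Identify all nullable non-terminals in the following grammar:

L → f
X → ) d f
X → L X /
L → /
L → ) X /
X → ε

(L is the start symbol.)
{ 'X' }

A non-terminal is nullable if it can derive ε (the empty string): either it has an ε-production, or it has a production whose right-hand side consists entirely of nullable non-terminals.

ε-productions: X → ε
So X is immediately nullable.
No further non-terminal can be added: every production for the remaining non-terminals contains a terminal or a non-nullable non-terminal.
Nullable = { 'X' }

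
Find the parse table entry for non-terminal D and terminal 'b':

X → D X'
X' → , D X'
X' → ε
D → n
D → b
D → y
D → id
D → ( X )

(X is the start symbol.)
D → b

To find M[D, 'b'], we find productions for D where 'b' is in the predict set (PREDICT(N → α) = (FIRST(α) \ {ε}) ∪ (FOLLOW(N) if α ⇒* ε)).

D → n: PREDICT = { 'n' }
D → b: PREDICT = { 'b' }
  'b' is in predict set, so this production goes in M[D, 'b']
D → y: PREDICT = { 'y' }
D → id: PREDICT = { 'id' }
D → ( X ): PREDICT = { '(' }

M[D, 'b'] = D → b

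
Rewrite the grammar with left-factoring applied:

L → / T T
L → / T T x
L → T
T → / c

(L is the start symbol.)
L → / T T L'
L' → ε
L' → x
L → T
T → / c

Left-factoring transforms A → αβ₁ | αβ₂ into A → αA' and A' → β₁ | β₂
(α is the longest common prefix among the alternatives). Repeat until
no nonterminal has two alternatives with a common prefix.

Round 1: L has alternatives sharing prefix '/ T T'. Introduce L': L → / T T L'
  Add: L' → ε
  Add: L' → x

No remaining common prefixes — done.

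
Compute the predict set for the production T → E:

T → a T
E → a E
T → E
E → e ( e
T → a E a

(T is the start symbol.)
PREDICT(T → E) = (FIRST(RHS) \ {ε}) ∪ (FOLLOW(T) if ε ∈ FIRST(RHS), i.e. RHS ⇒* ε)
FIRST(E) = { 'a', 'e' }
FIRST(E) = { 'a', 'e' }
ε ∉ FIRST(E), so FOLLOW(T) is not added.
PREDICT(T → E) = { 'a', 'e' }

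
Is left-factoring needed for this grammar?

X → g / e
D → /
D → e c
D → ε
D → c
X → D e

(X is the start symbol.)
Left-factoring is needed when two productions for the same non-terminal
share a common prefix on the right-hand side.

Productions for X:
  X → g / e
  X → D e
Productions for D:
  D → /
  D → e c
  D → ε
  D → c

No common prefixes found.

Answer: No, left-factoring is not needed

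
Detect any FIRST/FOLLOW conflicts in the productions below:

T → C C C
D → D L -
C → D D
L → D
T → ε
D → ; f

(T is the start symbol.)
No FIRST/FOLLOW conflicts.

Nullable non-terminals: T.
FIRST sets used below: FIRST(C) = { ';' }

T: nullable alternative(s) T → ε; FOLLOW(T) = { $ }
  T → C C C: FIRST \ {ε} = { ';' } — disjoint from FOLLOW(T)
  T → ε: FIRST \ {ε} = { } — this is the only nullable alternative, skip

C, D, L have no nullable alternative, so no FIRST/FOLLOW check is needed there.

No FIRST/FOLLOW conflicts found.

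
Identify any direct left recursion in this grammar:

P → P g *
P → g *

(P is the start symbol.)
P → P g *: LEFT RECURSIVE (starts with P)
P → g *: starts with g

The grammar has direct left recursion on: P.

Answer: Yes, P is left-recursive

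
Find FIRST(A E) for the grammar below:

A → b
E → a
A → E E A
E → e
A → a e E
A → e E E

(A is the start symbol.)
FIRST sets of the non-terminals involved (from the grammar, by fixed-point iteration):
  FIRST(A) = { 'a', 'b', 'e' }

To compute FIRST(A E), process the symbols left to right:
Symbol A is a non-terminal. Add FIRST(A) \ {ε} = { 'a', 'b', 'e' }
A is not nullable (ε ∉ FIRST(A)), so stop here.
FIRST(A E) = { 'a', 'b', 'e' }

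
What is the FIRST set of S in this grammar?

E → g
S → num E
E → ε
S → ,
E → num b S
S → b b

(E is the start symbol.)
To compute FIRST(S), examine every production with S on the left-hand side, reading each right-hand side left to right until a non-nullable symbol is reached.

From S → num E:
  - num is a terminal: add 'num' and stop
From S → ,:
  - ',' is a terminal: add ',' and stop
From S → b b:
  - b is a terminal: add 'b' and stop

Collecting: FIRST(S) = { ',', 'b', 'num' }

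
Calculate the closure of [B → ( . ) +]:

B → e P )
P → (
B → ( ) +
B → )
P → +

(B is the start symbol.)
{ [B → ( . ) +] }

To compute CLOSURE, for each item [A → α.Bβ] where B is a non-terminal, add [B → .γ] for all productions B → γ; repeat for the newly added items until nothing changes.

Start with: [B → ( . ) +]
The dot precedes the terminal ')', so nothing is added.

CLOSURE = { [B → ( . ) +] }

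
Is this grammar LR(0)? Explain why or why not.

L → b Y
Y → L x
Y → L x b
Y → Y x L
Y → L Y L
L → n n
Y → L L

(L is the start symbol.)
No. Shift-reduce conflict between [L → b Y .] and [Y → Y . x L]

Augment with L' → L and build the canonical LR(0) collection (I0 = CLOSURE({[L' → . L]}), then GOTO on every symbol after a dot until no new states appear). It has 14 states:
  I0: { [L → . b Y], [L → . n n], [L' → . L] }  — shift
  I1: { [L' → L .] }  — accept
  I2: { [L → . b Y], [L → . n n], [L → b . Y], [Y → . L L], [Y → . L Y L], [Y → . L x b], [Y → . L x], [Y → . Y x L] }  — shift
  I3: { [L → n . n] }  — shift
  I4: { [L → n n .] }  — reduce
  I5: { [L → . b Y], [L → . n n], [Y → . L L], [Y → . L Y L], [Y → . L x b], [Y → . L x], [Y → . Y x L], [Y → L . L], [Y → L . Y L], [Y → L . x b], [Y → L . x] }  — shift
  I6: { [L → b Y .], [Y → Y . x L] }  — shift, reduce
  I7: { [L → . b Y], [L → . n n], [Y → Y x . L] }  — shift
  I8: { [Y → Y x L .] }  — reduce
  I9: { [L → . b Y], [L → . n n], [Y → . L L], [Y → . L Y L], [Y → . L x b], [Y → . L x], [Y → . Y x L], [Y → L . L], [Y → L . Y L], [Y → L . x b], [Y → L . x], [Y → L L .] }  — shift, reduce
  I10: { [L → . b Y], [L → . n n], [Y → L Y . L], [Y → Y . x L] }  — shift
  I11: { [Y → L x . b], [Y → L x .] }  — shift, reduce
  I12: { [Y → L x b .] }  — reduce
  I13: { [Y → L Y L .] }  — reduce

Conflict in state I6:
  Shift-reduce conflict between [L → b Y .] and [Y → Y . x L]
So the grammar is NOT LR(0).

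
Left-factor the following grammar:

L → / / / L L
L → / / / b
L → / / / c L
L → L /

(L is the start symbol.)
L → / / / L'
L' → L L
L' → b
L' → c L
L → L /

Left-factoring transforms A → αβ₁ | αβ₂ into A → αA' and A' → β₁ | β₂
(α is the longest common prefix among the alternatives). Repeat until
no nonterminal has two alternatives with a common prefix.

Round 1: L has alternatives sharing prefix '/ / /'. Introduce L': L → / / / L'
  Add: L' → L L
  Add: L' → b
  Add: L' → c L

No remaining common prefixes — done.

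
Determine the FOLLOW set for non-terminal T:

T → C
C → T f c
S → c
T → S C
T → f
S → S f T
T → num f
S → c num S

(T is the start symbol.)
{ $, 'c', 'f', 'num' }

T is the start symbol, so $ ∈ FOLLOW(T).
In C → T f c: T is followed by f c, add FIRST(f c) \ {ε} = { 'f' }
In S → S f T: T is at the end, add FOLLOW(S)

The FOLLOW sets referred to above (computed the same way, to a fixed point):
  FOLLOW(S) = { 'c', 'f', 'num' }

Taking the union: FOLLOW(T) = { $, 'c', 'f', 'num' }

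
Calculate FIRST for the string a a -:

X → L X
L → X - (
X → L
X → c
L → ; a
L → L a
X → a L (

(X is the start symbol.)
{ 'a' }

To compute FIRST(a a -), process the symbols left to right:
Symbol a is a terminal. Add 'a' and stop.
FIRST(a a -) = { 'a' }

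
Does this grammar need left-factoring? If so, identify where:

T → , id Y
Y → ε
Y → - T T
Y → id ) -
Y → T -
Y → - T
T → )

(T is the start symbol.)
Left-factoring is needed when two productions for the same non-terminal
share a common prefix on the right-hand side.

Productions for T:
  T → , id Y
  T → )
Productions for Y:
  Y → ε
  Y → - T T
  Y → id ) -
  Y → T -
  Y → - T

Found common prefix '- T' in productions for Y

Answer: Yes, Y has productions with common prefix '- T'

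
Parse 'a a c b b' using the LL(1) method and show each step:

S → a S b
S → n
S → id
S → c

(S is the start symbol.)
Stack is shown with the top on the left.

Stack      Input        Action
------------------------------
S $        a a c b b $  output S → a S b
a S b $    a a c b b $  match 'a'
S b $      a c b b $    output S → a S b
a S b b $  a c b b $    match 'a'
S b b $    c b b $      output S → c
c b b $    c b b $      match 'c'
b b $      b b $        match 'b'
b $        b $          match 'b'
$          $            accept

The string is accepted.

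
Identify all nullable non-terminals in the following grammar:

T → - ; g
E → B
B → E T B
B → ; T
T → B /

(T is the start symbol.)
A non-terminal is nullable if it can derive ε (the empty string): either it has an ε-production, or it has a production whose right-hand side consists entirely of nullable non-terminals.

There are no ε-productions, so no non-terminal can derive ε.
No non-terminals are nullable.

Answer: None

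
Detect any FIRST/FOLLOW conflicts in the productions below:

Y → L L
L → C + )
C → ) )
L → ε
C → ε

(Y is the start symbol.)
Yes. L → C '+' ')' with FOLLOW(L) on { ')', '+' }

A FIRST/FOLLOW conflict occurs when a non-terminal N has a nullable alternative N → β (β ⇒* ε) and another alternative N → α with FIRST(α) ∩ FOLLOW(N) ≠ ∅: on such a lookahead the parser cannot decide between expanding α and letting N vanish via β.

Nullable non-terminals: C, L, Y.
FIRST sets used below: FIRST(C) = { ')', ε }

C: nullable alternative(s) C → ε; FOLLOW(C) = { '+' }
  C → ) ): FIRST \ {ε} = { ')' } — disjoint from FOLLOW(C)
  C → ε: FIRST \ {ε} = { } — this is the only nullable alternative, skip

L: nullable alternative(s) L → ε; FOLLOW(L) = { $, ')', '+' }
  L → C + ): FIRST \ {ε} = { ')', '+' } — overlaps FOLLOW(L) on { ')', '+' }: CONFLICT
  L → ε: FIRST \ {ε} = { } — this is the only nullable alternative, skip
Y has a nullable alternative but only one production, so nothing to check.

So the grammar has 1 FIRST/FOLLOW conflict (marked CONFLICT above).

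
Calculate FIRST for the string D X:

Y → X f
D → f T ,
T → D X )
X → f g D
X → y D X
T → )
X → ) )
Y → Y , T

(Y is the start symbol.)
FIRST sets of the non-terminals involved (from the grammar, by fixed-point iteration):
  FIRST(D) = { 'f' }

To compute FIRST(D X), process the symbols left to right:
Symbol D is a non-terminal. Add FIRST(D) \ {ε} = { 'f' }
D is not nullable (ε ∉ FIRST(D)), so stop here.
FIRST(D X) = { 'f' }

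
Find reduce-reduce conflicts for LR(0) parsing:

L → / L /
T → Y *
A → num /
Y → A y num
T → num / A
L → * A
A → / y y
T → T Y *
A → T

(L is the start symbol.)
A reduce-reduce conflict occurs when an LR(0) state has two complete items [A → α .] and [B → β .] — both call for a reduction, and with no lookahead the parser cannot choose between them.

Augment with L' → L and build the canonical LR(0) collection (I0 = CLOSURE({[L' → . L]}), then GOTO on every symbol after a dot until no new states appear). It has 21 states:
  I0: { [L → . * A], [L → . / L /], [L' → . L] }  — shift
  I1: { [A → . / y y], [A → . T], [A → . num /], [L → * . A], [T → . T Y *], [T → . Y *], [T → . num / A], [Y → . A y num] }  — shift
  I2: { [L → . * A], [L → . / L /], [L → / . L /] }  — shift
  I3: { [L' → L .] }  — accept
  I4: { [L → / L . /] }  — shift
  I5: { [L → / L / .] }  — reduce
  I6: { [A → / . y y] }  — shift
  I7: { [L → * A .], [Y → A . y num] }  — shift, reduce
  I8: { [A → . / y y], [A → . T], [A → . num /], [A → T .], [T → . T Y *], [T → . Y *], [T → . num / A], [T → T . Y *], [Y → . A y num] }  — shift, reduce
  I9: { [T → Y . *] }  — shift
  I10: { [A → num . /], [T → num . / A] }  — shift
  I11: { [A → . / y y], [A → . T], [A → . num /], [A → num / .], [T → . T Y *], [T → . Y *], [T → . num / A], [T → num / . A], [Y → . A y num] }  — shift, reduce
  I12: { [T → num / A .], [Y → A . y num] }  — shift, reduce
  I13: { [Y → A y . num] }  — shift
  I14: { [Y → A y num .] }  — reduce
  I15: { [T → Y * .] }  — reduce
  I16: { [Y → A . y num] }  — shift
  I17: { [T → T Y . *], [T → Y . *] }  — shift
  I18: { [T → T Y * .], [T → Y * .] }  — 2 reduces
  I19: { [A → / y . y] }  — shift
  I20: { [A → / y y .] }  — reduce

I18 contains complete items [T → T Y * .], [T → Y * .] — reduce-reduce conflict.

Answer: Yes — I18: [T → T Y * .] vs [T → Y * .]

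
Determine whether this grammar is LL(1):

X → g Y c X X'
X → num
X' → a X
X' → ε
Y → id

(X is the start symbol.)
A grammar is LL(1) if for each non-terminal N with multiple productions, the predict sets of those productions are pairwise disjoint, where PREDICT(N → α) = (FIRST(α) \ {ε}) ∪ (FOLLOW(N) if α ⇒* ε).

Relevant sets:
  FOLLOW(X') = { $, 'a' }

For X:
  PREDICT(X → g Y c X X') = { 'g' }
  PREDICT(X → num) = { 'num' }
For X':
  PREDICT(X' → a X) = { 'a' }
  PREDICT(X' → ε) = { $, 'a' }
Y has a single production, so nothing to check there.

Conflict found: Predict set conflict for X': { 'a' }
The grammar is NOT LL(1).

Answer: No. Predict set conflict for X': { 'a' }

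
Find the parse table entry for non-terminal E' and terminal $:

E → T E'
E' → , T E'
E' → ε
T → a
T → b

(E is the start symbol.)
To find M[E', $], we find productions for E' where $ is in the predict set (PREDICT(N → α) = (FIRST(α) \ {ε}) ∪ (FOLLOW(N) if α ⇒* ε)).

Relevant sets:
  FOLLOW(E') = { $ }

E' → , T E': PREDICT = { ',' }
E' → ε: PREDICT = { $ }
  $ is in predict set, so this production goes in M[E', $]

M[E', $] = E' → ε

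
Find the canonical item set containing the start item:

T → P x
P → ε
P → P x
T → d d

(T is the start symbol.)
{ [P → . P x], [P → .], [T → . P x], [T → . d d], [T' → . T] }

First, augment the grammar with T' → T
I₀ = CLOSURE({ [T' → . T] }):
  [T' → . T] has the dot before T: add [T → . P x], [T → . d d]
  [T → . P x] has the dot before P: add [P → .], [P → . P x]
No further items can be added.

I₀ = { [P → . P x], [P → .], [T → . P x], [T → . d d], [T' → . T] }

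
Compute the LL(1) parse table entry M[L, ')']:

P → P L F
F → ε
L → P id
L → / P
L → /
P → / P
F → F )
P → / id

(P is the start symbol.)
Empty (error entry)

To find M[L, ')'], we find productions for L where ')' is in the predict set (PREDICT(N → α) = (FIRST(α) \ {ε}) ∪ (FOLLOW(N) if α ⇒* ε)).

Relevant sets:
  FIRST(P) = { '/' }

L → P id: PREDICT = { '/' }
L → / P: PREDICT = { '/' }
L → /: PREDICT = { '/' }

M[L, ')'] is empty (no production applies)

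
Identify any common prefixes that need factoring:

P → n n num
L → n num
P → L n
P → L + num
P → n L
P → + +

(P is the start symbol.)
Yes, P has productions with common prefix 'n'; P has productions with common prefix 'L'

Left-factoring is needed when two productions for the same non-terminal
share a common prefix on the right-hand side.

Productions for P:
  P → n n num
  P → L n
  P → L + num
  P → n L
  P → + +

Found common prefix 'n' in productions for P
Found common prefix 'L' in productions for P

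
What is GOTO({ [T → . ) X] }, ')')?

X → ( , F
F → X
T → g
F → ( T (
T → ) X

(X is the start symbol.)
GOTO(I, ')') = CLOSURE({ [A → αX.β] : [A → α.Xβ] ∈ I, X = ')' })

Items with dot before ')', with the dot advanced:
  [T → . ) X] → [T → ) . X]
Closure of the advanced items:
  [T → ) . X] has the dot before X: add [X → . ( , F]

GOTO = { [T → ) . X], [X → . ( , F] }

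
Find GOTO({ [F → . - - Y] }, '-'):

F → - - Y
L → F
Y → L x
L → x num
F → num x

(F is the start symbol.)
{ [F → - . - Y] }

GOTO(I, '-') = CLOSURE({ [A → αX.β] : [A → α.Xβ] ∈ I, X = '-' })

Items with dot before '-', with the dot advanced:
  [F → . - - Y] → [F → - . - Y]
Closure adds nothing (no advanced item has the dot before a non-terminal).

GOTO = { [F → - . - Y] }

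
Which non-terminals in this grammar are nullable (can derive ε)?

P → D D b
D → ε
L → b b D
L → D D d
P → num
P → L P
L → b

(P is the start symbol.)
A non-terminal is nullable if it can derive ε (the empty string): either it has an ε-production, or it has a production whose right-hand side consists entirely of nullable non-terminals.

ε-productions: D → ε
So D is immediately nullable.
No further non-terminal can be added: every production for the remaining non-terminals contains a terminal or a non-nullable non-terminal.
Nullable = { 'D' }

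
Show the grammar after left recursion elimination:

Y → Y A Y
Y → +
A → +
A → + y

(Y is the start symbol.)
Y is directly left-recursive. The standard transformation for
  A → A α₁ | ... | A α_m | β₁ | ... | β_n
is
  A  → β₁ A' | ... | β_n A'
  A' → α₁ A' | ... | α_m A' | ε

Y → + becomes Y → + Y'
Y → Y A Y becomes Y' → A Y Y'
Add Y' → ε

Productions for other non-terminals are unchanged:
  A → +
  A → + y

Resulting grammar:
Y → + Y'
Y' → A Y Y'
Y' → ε
A → +
A → + y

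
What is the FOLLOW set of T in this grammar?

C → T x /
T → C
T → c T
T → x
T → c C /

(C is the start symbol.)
{ 'x' }

In C → T x /: T is followed by x '/', add FIRST(x '/') \ {ε} = { 'x' }
In T → c T: T is at the end; this adds FOLLOW(T) to itself — nothing new

Taking the union: FOLLOW(T) = { 'x' }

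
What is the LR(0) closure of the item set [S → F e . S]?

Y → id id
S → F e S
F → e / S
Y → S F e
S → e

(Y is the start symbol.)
To compute CLOSURE, for each item [A → α.Bβ] where B is a non-terminal, add [B → .γ] for all productions B → γ; repeat for the newly added items until nothing changes.

Start with: [S → F e . S]
  [S → F e . S] has the dot before S: add [S → . F e S], [S → . e]
  [S → . F e S] has the dot before F: add [F → . e / S]
No further items can be added.

CLOSURE = { [F → . e / S], [S → . F e S], [S → . e], [S → F e . S] }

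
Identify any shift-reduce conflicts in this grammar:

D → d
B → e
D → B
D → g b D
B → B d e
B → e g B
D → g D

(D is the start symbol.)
Yes — I1: [D → B .] vs [B → B . d e]; I4: [B → e .] vs [B → e . g B]; I10: [B → e g B .] vs [B → B . d e]

A shift-reduce conflict occurs when an LR(0) state has both:
  - a complete (reduce) item [A → α .] (dot at the end), and
  - a shift item [B → β . c γ] (dot before a terminal).

Augment with D' → D and build the canonical LR(0) collection (I0 = CLOSURE({[D' → . D]}), then GOTO on every symbol after a dot until no new states appear). It has 13 states:
  I0: { [B → . B d e], [B → . e g B], [B → . e], [D → . B], [D → . d], [D → . g D], [D → . g b D], [D' → . D] }  — shift
  I1: { [B → B . d e], [D → B .] }  — shift, reduce
  I2: { [D' → D .] }  — accept
  I3: { [D → d .] }  — reduce
  I4: { [B → e . g B], [B → e .] }  — shift, reduce
  I5: { [B → . B d e], [B → . e g B], [B → . e], [D → . B], [D → . d], [D → . g D], [D → . g b D], [D → g . D], [D → g . b D] }  — shift
  I6: { [D → g D .] }  — reduce
  I7: { [B → . B d e], [B → . e g B], [B → . e], [D → . B], [D → . d], [D → . g D], [D → . g b D], [D → g b . D] }  — shift
  I8: { [D → g b D .] }  — reduce
  I9: { [B → . B d e], [B → . e g B], [B → . e], [B → e g . B] }  — shift
  I10: { [B → B . d e], [B → e g B .] }  — shift, reduce
  I11: { [B → B d . e] }  — shift
  I12: { [B → B d e .] }  — reduce

I1 contains reduce item [D → B .] and shift item [B → B . d e] — shift-reduce conflict.
I4 contains reduce item [B → e .] and shift item [B → e . g B] — shift-reduce conflict.
I10 contains reduce item [B → e g B .] and shift item [B → B . d e] — shift-reduce conflict.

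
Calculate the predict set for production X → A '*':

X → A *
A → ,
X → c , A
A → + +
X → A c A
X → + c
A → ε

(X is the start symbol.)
{ '*', '+', ',' }

PREDICT(X → A '*') = (FIRST(RHS) \ {ε}) ∪ (FOLLOW(X) if ε ∈ FIRST(RHS), i.e. RHS ⇒* ε)
FIRST(A) = { '+', ',', ε }
FIRST(A '*') = { '*', '+', ',' }
ε ∉ FIRST(A '*'), so FOLLOW(X) is not added.
PREDICT(X → A '*') = { '*', '+', ',' }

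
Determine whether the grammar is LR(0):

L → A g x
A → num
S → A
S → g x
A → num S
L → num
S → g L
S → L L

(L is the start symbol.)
No. Shift-reduce conflict between [A → num .] and [A → . num]

Augment with L' → L and build the canonical LR(0) collection (I0 = CLOSURE({[L' → . L]}), then GOTO on every symbol after a dot until no new states appear). It has 13 states:
  I0: { [A → . num S], [A → . num], [L → . A g x], [L → . num], [L' → . L] }  — shift
  I1: { [L → A . g x] }  — shift
  I2: { [L' → L .] }  — accept
  I3: { [A → . num S], [A → . num], [A → num . S], [A → num .], [L → . A g x], [L → . num], [L → num .], [S → . A], [S → . L L], [S → . g L], [S → . g x] }  — shift, 2 reduces
  I4: { [L → A . g x], [S → A .] }  — shift, reduce
  I5: { [A → . num S], [A → . num], [L → . A g x], [L → . num], [S → L . L] }  — shift
  I6: { [A → num S .] }  — reduce
  I7: { [A → . num S], [A → . num], [L → . A g x], [L → . num], [S → g . L], [S → g . x] }  — shift
  I8: { [S → g L .] }  — reduce
  I9: { [S → g x .] }  — reduce
  I10: { [S → L L .] }  — reduce
  I11: { [L → A g . x] }  — shift
  I12: { [L → A g x .] }  — reduce

Conflict in state I3:
  Shift-reduce conflict between [A → num .] and [A → . num]
So the grammar is NOT LR(0).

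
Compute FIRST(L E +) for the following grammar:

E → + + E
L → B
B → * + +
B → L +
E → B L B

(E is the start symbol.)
{ '*' }

FIRST sets of the non-terminals involved (from the grammar, by fixed-point iteration):
  FIRST(L) = { '*' }

To compute FIRST(L E +), process the symbols left to right:
Symbol L is a non-terminal. Add FIRST(L) \ {ε} = { '*' }
L is not nullable (ε ∉ FIRST(L)), so stop here.
FIRST(L E +) = { '*' }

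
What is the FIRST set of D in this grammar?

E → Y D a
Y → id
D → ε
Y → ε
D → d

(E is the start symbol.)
To compute FIRST(D), examine every production with D on the left-hand side, reading each right-hand side left to right until a non-nullable symbol is reached.

From D → ε:
  - ε-production, so ε ∈ FIRST(D)
From D → d:
  - d is a terminal: add 'd' and stop

Collecting: FIRST(D) = { 'd', ε }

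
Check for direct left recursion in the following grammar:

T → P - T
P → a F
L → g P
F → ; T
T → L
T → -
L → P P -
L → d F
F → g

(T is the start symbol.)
Direct left recursion occurs when N → N α for some non-terminal N (the right-hand side begins with the left-hand side itself).

T → P - T: starts with P
P → a F: starts with a
L → g P: starts with g
F → ; T: starts with ';'
T → L: starts with L
T → -: starts with '-'
L → P P -: starts with P
L → d F: starts with d
F → g: starts with g

No direct left recursion found.

Answer: No direct left recursion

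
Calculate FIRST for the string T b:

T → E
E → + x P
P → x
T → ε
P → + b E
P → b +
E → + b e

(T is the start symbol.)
{ '+', 'b' }

FIRST sets of the non-terminals involved (from the grammar, by fixed-point iteration):
  FIRST(T) = { '+', ε }

To compute FIRST(T b), process the symbols left to right:
Symbol T is a non-terminal. Add FIRST(T) \ {ε} = { '+' }
T is nullable (ε ∈ FIRST(T)), continue to the next symbol.
Symbol b is a terminal. Add 'b' and stop.
FIRST(T b) = { '+', 'b' }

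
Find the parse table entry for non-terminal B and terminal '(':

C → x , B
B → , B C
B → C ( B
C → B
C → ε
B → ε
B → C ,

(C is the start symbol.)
B → C ( B, B → ε, B → C ,

To find M[B, '('], we find productions for B where '(' is in the predict set (PREDICT(N → α) = (FIRST(α) \ {ε}) ∪ (FOLLOW(N) if α ⇒* ε)).

Relevant sets:
  FIRST(C) = { '(', ',', 'x', ε }
  FOLLOW(B) = { $, '(', ',', 'x' }

B → , B C: PREDICT = { ',' }
B → C ( B: PREDICT = { '(', ',', 'x' }
  '(' is in predict set, so this production goes in M[B, '(']
B → ε: PREDICT = { $, '(', ',', 'x' }
  '(' is in predict set, so this production goes in M[B, '(']
B → C ,: PREDICT = { '(', ',', 'x' }
  '(' is in predict set, so this production goes in M[B, '(']

M[B, '('] = B → C ( B, B → ε, B → C ,  (a multiply-defined cell — the grammar is not LL(1))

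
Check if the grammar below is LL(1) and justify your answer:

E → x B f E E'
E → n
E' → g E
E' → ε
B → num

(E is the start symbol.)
No. Predict set conflict for E': { 'g' }

A grammar is LL(1) if for each non-terminal N with multiple productions, the predict sets of those productions are pairwise disjoint, where PREDICT(N → α) = (FIRST(α) \ {ε}) ∪ (FOLLOW(N) if α ⇒* ε).

Relevant sets:
  FOLLOW(E') = { $, 'g' }

For E:
  PREDICT(E → x B f E E') = { 'x' }
  PREDICT(E → n) = { 'n' }
For E':
  PREDICT(E' → g E) = { 'g' }
  PREDICT(E' → ε) = { $, 'g' }
B has a single production, so nothing to check there.

Conflict found: Predict set conflict for E': { 'g' }
The grammar is NOT LL(1).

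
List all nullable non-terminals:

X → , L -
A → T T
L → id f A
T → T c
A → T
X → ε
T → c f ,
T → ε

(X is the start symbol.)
{ 'A', 'T', 'X' }

A non-terminal is nullable if it can derive ε (the empty string): either it has an ε-production, or it has a production whose right-hand side consists entirely of nullable non-terminals.

ε-productions: X → ε, T → ε
So X, T are immediately nullable.
A → T T: every symbol on the right is nullable, so A is nullable too.
No further non-terminal can be added: every production for the remaining non-terminals contains a terminal or a non-nullable non-terminal.
Nullable = { 'A', 'T', 'X' }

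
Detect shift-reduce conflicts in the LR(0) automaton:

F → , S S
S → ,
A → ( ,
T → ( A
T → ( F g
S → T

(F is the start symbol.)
No shift-reduce conflicts

Augment with F' → F and build the canonical LR(0) collection (I0 = CLOSURE({[F' → . F]}), then GOTO on every symbol after a dot until no new states appear). It has 13 states:
  I0: { [F → . , S S], [F' → . F] }  — shift
  I1: { [F → , . S S], [S → . ,], [S → . T], [T → . ( A], [T → . ( F g] }  — shift
  I2: { [F' → F .] }  — accept
  I3: { [A → . ( ,], [F → . , S S], [T → ( . A], [T → ( . F g] }  — shift
  I4: { [S → , .] }  — reduce
  I5: { [F → , S . S], [S → . ,], [S → . T], [T → . ( A], [T → . ( F g] }  — shift
  I6: { [S → T .] }  — reduce
  I7: { [F → , S S .] }  — reduce
  I8: { [A → ( . ,] }  — shift
  I9: { [T → ( A .] }  — reduce
  I10: { [T → ( F . g] }  — shift
  I11: { [T → ( F g .] }  — reduce
  I12: { [A → ( , .] }  — reduce

No state contains both a complete item and a shift item.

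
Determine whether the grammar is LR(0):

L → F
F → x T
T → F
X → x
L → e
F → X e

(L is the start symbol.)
Augment with L' → L and build the canonical LR(0) collection (I0 = CLOSURE({[L' → . L]}), then GOTO on every symbol after a dot until no new states appear). It has 9 states:
  I0: { [F → . X e], [F → . x T], [L → . F], [L → . e], [L' → . L], [X → . x] }  — shift
  I1: { [L → F .] }  — reduce
  I2: { [L' → L .] }  — accept
  I3: { [F → X . e] }  — shift
  I4: { [L → e .] }  — reduce
  I5: { [F → . X e], [F → . x T], [F → x . T], [T → . F], [X → . x], [X → x .] }  — shift, reduce
  I6: { [T → F .] }  — reduce
  I7: { [F → x T .] }  — reduce
  I8: { [F → X e .] }  — reduce

Conflict in state I5:
  Shift-reduce conflict between [X → x .] and [F → . x T]
So the grammar is NOT LR(0).

Answer: No. Shift-reduce conflict between [X → x .] and [F → . x T]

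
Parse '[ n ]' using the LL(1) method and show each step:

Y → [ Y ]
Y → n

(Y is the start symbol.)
LL(1) parsing maintains a stack (initially the start symbol over $) and the input. At each step: if the stack top is a terminal, match it against the current input token; if it is a non-terminal N, replace it with the RHS of M[N, lookahead] (the unique production whose predict set contains the lookahead).

Stack is shown with the top on the left.

Stack    Input    Action
------------------------
Y $      [ n ] $  output Y → [ Y ]
[ Y ] $  [ n ] $  match '['
Y ] $    n ] $    output Y → n
n ] $    n ] $    match 'n'
] $      ] $      match ']'
$        $        accept

The string is accepted.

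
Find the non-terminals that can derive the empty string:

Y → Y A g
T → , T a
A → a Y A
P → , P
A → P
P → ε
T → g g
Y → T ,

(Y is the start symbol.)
{ 'A', 'P' }

A non-terminal is nullable if it can derive ε (the empty string): either it has an ε-production, or it has a production whose right-hand side consists entirely of nullable non-terminals.

ε-productions: P → ε
So P is immediately nullable.
A → P: every symbol on the right is nullable, so A is nullable too.
No further non-terminal can be added: every production for the remaining non-terminals contains a terminal or a non-nullable non-terminal.
Nullable = { 'A', 'P' }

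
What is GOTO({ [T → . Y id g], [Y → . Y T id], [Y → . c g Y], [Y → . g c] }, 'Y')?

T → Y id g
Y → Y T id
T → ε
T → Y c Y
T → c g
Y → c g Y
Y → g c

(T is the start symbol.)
GOTO(I, 'Y') = CLOSURE({ [A → αX.β] : [A → α.Xβ] ∈ I, X = 'Y' })

Items with dot before 'Y', with the dot advanced:
  [T → . Y id g] → [T → Y . id g]
  [Y → . Y T id] → [Y → Y . T id]
Closure of the advanced items:
  [Y → Y . T id] has the dot before T: add [T → . Y id g], [T → .], [T → . Y c Y], [T → . c g]
  [T → . Y id g] has the dot before Y: add [Y → . Y T id], [Y → . c g Y], [Y → . g c]

GOTO = { [T → . Y c Y], [T → . Y id g], [T → . c g], [T → .], [T → Y . id g], [Y → . Y T id], [Y → . c g Y], [Y → . g c], [Y → Y . T id] }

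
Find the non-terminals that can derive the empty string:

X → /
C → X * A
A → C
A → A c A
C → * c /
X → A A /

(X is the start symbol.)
There are no ε-productions, so no non-terminal can derive ε.
No non-terminals are nullable.

Answer: None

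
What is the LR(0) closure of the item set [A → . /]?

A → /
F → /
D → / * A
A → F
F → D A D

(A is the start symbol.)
{ [A → . /] }

Start with: [A → . /]
The dot precedes the terminal '/', so nothing is added.

CLOSURE = { [A → . /] }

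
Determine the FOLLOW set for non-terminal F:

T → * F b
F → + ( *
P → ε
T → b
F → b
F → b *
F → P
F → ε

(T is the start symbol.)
To compute FOLLOW(F), find every occurrence of F on a right-hand side N → α F β: add FIRST(β) \ {ε}, and if β is empty or nullable also add FOLLOW(N). Iterate to a fixed point.

In T → * F b: F is followed by b, add FIRST(b) \ {ε} = { 'b' }

Taking the union: FOLLOW(F) = { 'b' }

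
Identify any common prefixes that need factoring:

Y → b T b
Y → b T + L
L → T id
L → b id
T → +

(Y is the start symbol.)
Yes, Y has productions with common prefix 'b T'

Left-factoring is needed when two productions for the same non-terminal
share a common prefix on the right-hand side.

Productions for Y:
  Y → b T b
  Y → b T + L
Productions for L:
  L → T id
  L → b id

Found common prefix 'b T' in productions for Y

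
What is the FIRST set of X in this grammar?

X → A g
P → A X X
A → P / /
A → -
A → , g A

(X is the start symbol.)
{ ',', '-' }

To compute FIRST(X), examine every production with X on the left-hand side, reading each right-hand side left to right until a non-nullable symbol is reached.

FIRST sets of the other non-terminals involved (by the same procedure, iterated to a fixed point):
  FIRST(A) = { ',', '-' }

From X → A g:
  - A is a non-terminal: add FIRST(A) \ {ε} = { ',', '-' }
    A is not nullable, so stop

Collecting: FIRST(X) = { ',', '-' }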